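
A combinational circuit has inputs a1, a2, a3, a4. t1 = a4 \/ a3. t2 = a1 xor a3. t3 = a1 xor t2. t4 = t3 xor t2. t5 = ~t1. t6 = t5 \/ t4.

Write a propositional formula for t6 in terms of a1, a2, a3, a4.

~(a4 \/ a3) \/ ((a1 xor (a1 xor a3)) xor (a1 xor a3))

t1 = a4 \/ a3
t2 = a1 xor a3
t3 = a1 xor t2 = a1 xor (a1 xor a3)
t4 = t3 xor t2 = (a1 xor (a1 xor a3)) xor (a1 xor a3)
t5 = ~t1 = ~(a4 \/ a3)
t6 = t5 \/ t4 = ~(a4 \/ a3) \/ ((a1 xor (a1 xor a3)) xor (a1 xor a3))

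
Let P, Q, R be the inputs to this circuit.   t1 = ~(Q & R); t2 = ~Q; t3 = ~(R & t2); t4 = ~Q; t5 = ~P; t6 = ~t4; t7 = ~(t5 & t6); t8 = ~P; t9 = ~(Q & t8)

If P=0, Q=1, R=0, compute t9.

0

t8 = ~0 = 1
t9 = ~(1 & 1) = 0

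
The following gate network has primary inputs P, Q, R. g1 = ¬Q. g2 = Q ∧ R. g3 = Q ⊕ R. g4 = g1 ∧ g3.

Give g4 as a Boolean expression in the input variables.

¬Q ∧ (Q ⊕ R)

g1 = ¬Q
g3 = Q ⊕ R
g4 = g1 ∧ g3 = ¬Q ∧ (Q ⊕ R)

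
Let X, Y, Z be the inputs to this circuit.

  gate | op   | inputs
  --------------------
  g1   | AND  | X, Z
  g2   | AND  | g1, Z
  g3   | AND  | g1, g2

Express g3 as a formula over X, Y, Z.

g1 = X AND Z
g2 = g1 AND Z = (X AND Z) AND Z
g3 = g1 AND g2 = (X AND Z) AND ((X AND Z) AND Z)

(X AND Z) AND ((X AND Z) AND Z)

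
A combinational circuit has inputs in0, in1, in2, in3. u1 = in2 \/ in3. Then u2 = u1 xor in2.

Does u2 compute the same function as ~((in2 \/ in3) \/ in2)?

No

u1 = in2 \/ in3
u2 = u1 xor in2 = (in2 \/ in3) xor in2
At in0=0, in1=0, in2=0, in3=0: circuit gives 0, formula gives 1.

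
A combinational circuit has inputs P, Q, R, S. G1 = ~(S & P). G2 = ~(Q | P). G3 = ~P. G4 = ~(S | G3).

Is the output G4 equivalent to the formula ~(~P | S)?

Yes

G3 = ~P
G4 = ~(S | G3) = ~(S | ~P)
At P=0, Q=0, R=0, S=0: circuit gives 0, formula gives 0.
At P=1, Q=0, R=0, S=0: circuit gives 1, formula gives 1.
Agrees on all 16 inputs.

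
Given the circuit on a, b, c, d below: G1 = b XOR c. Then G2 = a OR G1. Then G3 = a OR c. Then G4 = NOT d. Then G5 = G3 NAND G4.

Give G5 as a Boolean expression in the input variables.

G3 = a OR c
G4 = NOT d
G5 = G3 NAND G4 = (a OR c) NAND NOT d

(a OR c) NAND NOT d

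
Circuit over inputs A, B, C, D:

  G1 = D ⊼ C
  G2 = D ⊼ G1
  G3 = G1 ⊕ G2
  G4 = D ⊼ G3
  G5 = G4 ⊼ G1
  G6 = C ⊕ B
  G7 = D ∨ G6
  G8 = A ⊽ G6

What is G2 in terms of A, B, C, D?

G1 = D ⊼ C
G2 = D ⊼ G1 = D ⊼ (D ⊼ C)

D ⊼ (D ⊼ C)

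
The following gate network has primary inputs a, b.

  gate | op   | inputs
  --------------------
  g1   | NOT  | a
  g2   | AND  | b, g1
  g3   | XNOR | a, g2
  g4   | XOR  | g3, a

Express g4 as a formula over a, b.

g1 = NOT a
g2 = b AND g1 = b AND NOT a
g3 = a XNOR g2 = a XNOR (b AND NOT a)
g4 = g3 XOR a = (a XNOR (b AND NOT a)) XOR a

(a XNOR (b AND NOT a)) XOR a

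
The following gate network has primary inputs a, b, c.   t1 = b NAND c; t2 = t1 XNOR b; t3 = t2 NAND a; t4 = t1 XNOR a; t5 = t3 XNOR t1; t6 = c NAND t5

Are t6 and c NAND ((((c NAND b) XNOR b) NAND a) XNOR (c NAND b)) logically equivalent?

t1 = b NAND c
t2 = t1 XNOR b = (b NAND c) XNOR b
t3 = t2 NAND a = ((b NAND c) XNOR b) NAND a
t5 = t3 XNOR t1 = (((b NAND c) XNOR b) NAND a) XNOR (b NAND c)
t6 = c NAND t5 = c NAND ((((b NAND c) XNOR b) NAND a) XNOR (b NAND c))
At a=0, b=0, c=1: circuit gives 0, formula gives 0.
At a=0, b=0, c=0: circuit gives 1, formula gives 1.
Agrees on all 8 inputs.

Yes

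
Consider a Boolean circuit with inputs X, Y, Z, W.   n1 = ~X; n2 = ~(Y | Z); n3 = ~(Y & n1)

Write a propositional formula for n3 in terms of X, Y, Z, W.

~(Y & ~X)

n1 = ~X
n3 = ~(Y & n1) = ~(Y & ~X)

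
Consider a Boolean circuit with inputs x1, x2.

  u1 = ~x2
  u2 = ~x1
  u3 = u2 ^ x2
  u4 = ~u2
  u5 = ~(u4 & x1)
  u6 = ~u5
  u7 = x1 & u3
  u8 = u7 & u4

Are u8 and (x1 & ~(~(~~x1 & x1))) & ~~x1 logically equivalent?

u2 = ~x1
u3 = u2 ^ x2 = ~x1 ^ x2
u4 = ~u2 = ~~x1
u7 = x1 & u3 = x1 & (~x1 ^ x2)
u8 = u7 & u4 = (x1 & (~x1 ^ x2)) & ~~x1
At x1=1, x2=0: circuit gives 0, formula gives 1.

No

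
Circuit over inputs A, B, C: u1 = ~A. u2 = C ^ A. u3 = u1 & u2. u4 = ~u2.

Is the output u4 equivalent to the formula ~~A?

u2 = C ^ A
u4 = ~u2 = ~(C ^ A)
At A=0, B=0, C=0: circuit gives 1, formula gives 0.

No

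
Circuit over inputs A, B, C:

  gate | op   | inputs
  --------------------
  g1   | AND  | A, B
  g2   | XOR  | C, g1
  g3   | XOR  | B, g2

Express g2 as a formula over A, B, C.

C XOR (A AND B)

g1 = A AND B
g2 = C XOR g1 = C XOR (A AND B)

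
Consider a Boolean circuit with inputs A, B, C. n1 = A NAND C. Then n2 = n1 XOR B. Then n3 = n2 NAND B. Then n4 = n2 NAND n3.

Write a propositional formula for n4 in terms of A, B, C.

n1 = A NAND C
n2 = n1 XOR B = (A NAND C) XOR B
n3 = n2 NAND B = ((A NAND C) XOR B) NAND B
n4 = n2 NAND n3 = ((A NAND C) XOR B) NAND (((A NAND C) XOR B) NAND B)

((A NAND C) XOR B) NAND (((A NAND C) XOR B) NAND B)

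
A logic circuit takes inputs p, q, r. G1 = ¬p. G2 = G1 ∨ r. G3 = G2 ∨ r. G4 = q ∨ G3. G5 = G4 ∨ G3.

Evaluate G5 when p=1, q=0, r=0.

0

G1 = ¬1 = 0
G2 = 0 ∨ 0 = 0
G3 = 0 ∨ 0 = 0
G4 = 0 ∨ 0 = 0
G5 = 0 ∨ 0 = 0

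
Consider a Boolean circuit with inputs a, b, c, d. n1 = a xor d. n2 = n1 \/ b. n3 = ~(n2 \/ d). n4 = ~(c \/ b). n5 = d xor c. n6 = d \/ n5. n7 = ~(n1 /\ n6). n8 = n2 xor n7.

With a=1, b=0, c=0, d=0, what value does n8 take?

0

n1 = 1 xor 0 = 1
n2 = 1 \/ 0 = 1
n5 = 0 xor 0 = 0
n6 = 0 \/ 0 = 0
n7 = ~(1 /\ 0) = 1
n8 = 1 xor 1 = 0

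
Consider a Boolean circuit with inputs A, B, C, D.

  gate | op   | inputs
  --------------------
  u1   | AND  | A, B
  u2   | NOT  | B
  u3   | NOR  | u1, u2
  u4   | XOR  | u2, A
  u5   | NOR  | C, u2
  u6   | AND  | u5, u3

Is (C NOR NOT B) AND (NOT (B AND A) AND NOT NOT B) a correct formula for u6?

Yes

u1 = A AND B
u2 = NOT B
u3 = u1 NOR u2 = (A AND B) NOR NOT B
u5 = C NOR u2 = C NOR NOT B
u6 = u5 AND u3 = (C NOR NOT B) AND ((A AND B) NOR NOT B)
At A=0, B=0, C=0, D=0: circuit gives 0, formula gives 0.
At A=0, B=1, C=0, D=0: circuit gives 1, formula gives 1.
Agrees on all 16 inputs.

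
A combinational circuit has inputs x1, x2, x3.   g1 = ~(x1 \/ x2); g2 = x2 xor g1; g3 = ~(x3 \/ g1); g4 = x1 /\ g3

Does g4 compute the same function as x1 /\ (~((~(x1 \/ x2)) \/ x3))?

Yes

g1 = ~(x1 \/ x2)
g3 = ~(x3 \/ g1) = ~(x3 \/ (~(x1 \/ x2)))
g4 = x1 /\ g3 = x1 /\ (~(x3 \/ (~(x1 \/ x2))))
At x1=0, x2=0, x3=0: circuit gives 0, formula gives 0.
At x1=1, x2=0, x3=0: circuit gives 1, formula gives 1.
Agrees on all 8 inputs.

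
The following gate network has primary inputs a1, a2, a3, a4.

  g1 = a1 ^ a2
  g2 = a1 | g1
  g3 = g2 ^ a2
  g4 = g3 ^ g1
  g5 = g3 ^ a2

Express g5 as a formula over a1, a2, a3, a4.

g1 = a1 ^ a2
g2 = a1 | g1 = a1 | (a1 ^ a2)
g3 = g2 ^ a2 = (a1 | (a1 ^ a2)) ^ a2
g5 = g3 ^ a2 = ((a1 | (a1 ^ a2)) ^ a2) ^ a2

((a1 | (a1 ^ a2)) ^ a2) ^ a2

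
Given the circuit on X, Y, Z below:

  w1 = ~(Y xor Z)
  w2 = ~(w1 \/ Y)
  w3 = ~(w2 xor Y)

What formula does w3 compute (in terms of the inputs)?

~((~((~(Y xor Z)) \/ Y)) xor Y)

w1 = ~(Y xor Z)
w2 = ~(w1 \/ Y) = ~((~(Y xor Z)) \/ Y)
w3 = ~(w2 xor Y) = ~((~((~(Y xor Z)) \/ Y)) xor Y)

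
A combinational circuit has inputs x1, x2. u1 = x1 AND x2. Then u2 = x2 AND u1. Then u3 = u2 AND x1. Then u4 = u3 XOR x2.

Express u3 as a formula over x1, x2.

(x2 AND (x1 AND x2)) AND x1

u1 = x1 AND x2
u2 = x2 AND u1 = x2 AND (x1 AND x2)
u3 = u2 AND x1 = (x2 AND (x1 AND x2)) AND x1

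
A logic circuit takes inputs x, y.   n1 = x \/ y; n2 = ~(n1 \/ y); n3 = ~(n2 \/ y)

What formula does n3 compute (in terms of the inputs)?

~((~((x \/ y) \/ y)) \/ y)

n1 = x \/ y
n2 = ~(n1 \/ y) = ~((x \/ y) \/ y)
n3 = ~(n2 \/ y) = ~((~((x \/ y) \/ y)) \/ y)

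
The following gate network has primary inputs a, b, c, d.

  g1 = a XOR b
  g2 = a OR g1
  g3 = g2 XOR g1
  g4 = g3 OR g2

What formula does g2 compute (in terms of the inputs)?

g1 = a XOR b
g2 = a OR g1 = a OR (a XOR b)

a OR (a XOR b)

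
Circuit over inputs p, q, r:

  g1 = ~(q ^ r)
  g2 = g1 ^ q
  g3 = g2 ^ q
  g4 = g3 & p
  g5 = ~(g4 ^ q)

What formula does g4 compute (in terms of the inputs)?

g1 = ~(q ^ r)
g2 = g1 ^ q = (~(q ^ r)) ^ q
g3 = g2 ^ q = ((~(q ^ r)) ^ q) ^ q
g4 = g3 & p = (((~(q ^ r)) ^ q) ^ q) & p

(((~(q ^ r)) ^ q) ^ q) & p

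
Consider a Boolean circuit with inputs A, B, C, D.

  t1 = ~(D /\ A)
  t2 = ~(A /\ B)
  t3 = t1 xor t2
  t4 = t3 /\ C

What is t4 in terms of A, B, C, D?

((~(D /\ A)) xor (~(A /\ B))) /\ C

t1 = ~(D /\ A)
t2 = ~(A /\ B)
t3 = t1 xor t2 = (~(D /\ A)) xor (~(A /\ B))
t4 = t3 /\ C = ((~(D /\ A)) xor (~(A /\ B))) /\ C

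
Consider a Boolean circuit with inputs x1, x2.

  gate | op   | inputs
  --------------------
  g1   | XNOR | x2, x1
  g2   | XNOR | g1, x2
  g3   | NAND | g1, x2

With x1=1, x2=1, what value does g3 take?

0

g1 = 1 XNOR 1 = 1
g3 = 1 NAND 1 = 0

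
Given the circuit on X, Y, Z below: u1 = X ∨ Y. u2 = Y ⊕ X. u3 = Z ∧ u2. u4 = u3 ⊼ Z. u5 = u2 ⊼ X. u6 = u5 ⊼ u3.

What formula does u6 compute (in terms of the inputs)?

((Y ⊕ X) ⊼ X) ⊼ (Z ∧ (Y ⊕ X))

u2 = Y ⊕ X
u3 = Z ∧ u2 = Z ∧ (Y ⊕ X)
u5 = u2 ⊼ X = (Y ⊕ X) ⊼ X
u6 = u5 ⊼ u3 = ((Y ⊕ X) ⊼ X) ⊼ (Z ∧ (Y ⊕ X))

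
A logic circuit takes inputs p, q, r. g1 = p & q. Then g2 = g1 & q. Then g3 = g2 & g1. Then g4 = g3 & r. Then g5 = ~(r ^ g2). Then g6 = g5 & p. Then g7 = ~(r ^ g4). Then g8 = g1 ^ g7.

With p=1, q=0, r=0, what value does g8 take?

1

g1 = 1 & 0 = 0
g2 = 0 & 0 = 0
g3 = 0 & 0 = 0
g4 = 0 & 0 = 0
g7 = ~(0 ^ 0) = 1
g8 = 0 ^ 1 = 1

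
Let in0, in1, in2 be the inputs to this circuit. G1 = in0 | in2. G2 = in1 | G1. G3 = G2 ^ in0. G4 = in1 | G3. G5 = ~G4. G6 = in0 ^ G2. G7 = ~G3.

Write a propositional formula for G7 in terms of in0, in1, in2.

~((in1 | (in0 | in2)) ^ in0)

G1 = in0 | in2
G2 = in1 | G1 = in1 | (in0 | in2)
G3 = G2 ^ in0 = (in1 | (in0 | in2)) ^ in0
G7 = ~G3 = ~((in1 | (in0 | in2)) ^ in0)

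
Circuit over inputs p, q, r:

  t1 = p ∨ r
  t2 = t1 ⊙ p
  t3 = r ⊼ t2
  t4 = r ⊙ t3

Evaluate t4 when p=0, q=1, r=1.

1

t1 = 0 ∨ 1 = 1
t2 = 1 ⊙ 0 = 0
t3 = 1 ⊼ 0 = 1
t4 = 1 ⊙ 1 = 1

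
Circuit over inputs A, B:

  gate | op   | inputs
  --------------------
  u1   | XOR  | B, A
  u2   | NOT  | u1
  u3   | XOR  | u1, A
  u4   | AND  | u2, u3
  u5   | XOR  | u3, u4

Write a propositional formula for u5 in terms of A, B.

u1 = B XOR A
u2 = NOT u1 = NOT (B XOR A)
u3 = u1 XOR A = (B XOR A) XOR A
u4 = u2 AND u3 = NOT (B XOR A) AND ((B XOR A) XOR A)
u5 = u3 XOR u4 = ((B XOR A) XOR A) XOR (NOT (B XOR A) AND ((B XOR A) XOR A))

((B XOR A) XOR A) XOR (NOT (B XOR A) AND ((B XOR A) XOR A))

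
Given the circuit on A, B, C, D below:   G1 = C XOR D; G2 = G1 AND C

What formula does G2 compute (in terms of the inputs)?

G1 = C XOR D
G2 = G1 AND C = (C XOR D) AND C

(C XOR D) AND C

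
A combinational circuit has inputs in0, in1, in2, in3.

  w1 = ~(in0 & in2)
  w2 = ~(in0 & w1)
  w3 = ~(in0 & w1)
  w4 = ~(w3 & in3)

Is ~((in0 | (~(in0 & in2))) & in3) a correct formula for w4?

w1 = ~(in0 & in2)
w3 = ~(in0 & w1) = ~(in0 & (~(in0 & in2)))
w4 = ~(w3 & in3) = ~((~(in0 & (~(in0 & in2)))) & in3)
At in0=1, in1=0, in2=0, in3=1: circuit gives 1, formula gives 0.

No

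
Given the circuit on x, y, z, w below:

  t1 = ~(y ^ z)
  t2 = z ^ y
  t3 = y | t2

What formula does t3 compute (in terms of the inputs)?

t2 = z ^ y
t3 = y | t2 = y | (z ^ y)

y | (z ^ y)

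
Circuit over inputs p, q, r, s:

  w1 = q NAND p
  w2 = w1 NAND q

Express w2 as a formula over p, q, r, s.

(q NAND p) NAND q

w1 = q NAND p
w2 = w1 NAND q = (q NAND p) NAND q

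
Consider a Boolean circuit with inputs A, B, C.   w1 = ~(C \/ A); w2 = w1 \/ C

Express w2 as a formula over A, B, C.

w1 = ~(C \/ A)
w2 = w1 \/ C = (~(C \/ A)) \/ C

(~(C \/ A)) \/ C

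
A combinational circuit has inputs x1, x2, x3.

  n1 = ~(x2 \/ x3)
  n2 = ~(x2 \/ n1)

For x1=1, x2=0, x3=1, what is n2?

1

n1 = ~(0 \/ 1) = 0
n2 = ~(0 \/ 0) = 1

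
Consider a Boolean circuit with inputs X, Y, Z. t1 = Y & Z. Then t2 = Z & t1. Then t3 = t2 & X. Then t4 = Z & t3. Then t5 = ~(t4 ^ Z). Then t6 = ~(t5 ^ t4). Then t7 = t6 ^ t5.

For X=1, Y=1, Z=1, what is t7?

0

t1 = 1 & 1 = 1
t2 = 1 & 1 = 1
t3 = 1 & 1 = 1
t4 = 1 & 1 = 1
t5 = ~(1 ^ 1) = 1
t6 = ~(1 ^ 1) = 1
t7 = 1 ^ 1 = 0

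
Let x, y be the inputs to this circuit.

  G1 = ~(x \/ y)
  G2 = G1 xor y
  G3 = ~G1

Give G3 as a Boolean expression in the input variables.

~(~(x \/ y))

G1 = ~(x \/ y)
G3 = ~G1 = ~(~(x \/ y))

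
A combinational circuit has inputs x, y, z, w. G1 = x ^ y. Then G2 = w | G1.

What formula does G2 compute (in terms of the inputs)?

w | (x ^ y)

G1 = x ^ y
G2 = w | G1 = w | (x ^ y)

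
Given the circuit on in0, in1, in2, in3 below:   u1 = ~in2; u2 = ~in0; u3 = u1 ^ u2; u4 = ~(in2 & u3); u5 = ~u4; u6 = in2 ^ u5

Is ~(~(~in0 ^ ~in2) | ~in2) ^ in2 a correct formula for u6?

Yes

u1 = ~in2
u2 = ~in0
u3 = u1 ^ u2 = ~in2 ^ ~in0
u4 = ~(in2 & u3) = ~(in2 & (~in2 ^ ~in0))
u5 = ~u4 = ~(~(in2 & (~in2 ^ ~in0)))
u6 = in2 ^ u5 = in2 ^ ~(~(in2 & (~in2 ^ ~in0)))
At in0=0, in1=0, in2=0, in3=0: circuit gives 0, formula gives 0.
At in0=1, in1=0, in2=1, in3=0: circuit gives 1, formula gives 1.
Agrees on all 16 inputs.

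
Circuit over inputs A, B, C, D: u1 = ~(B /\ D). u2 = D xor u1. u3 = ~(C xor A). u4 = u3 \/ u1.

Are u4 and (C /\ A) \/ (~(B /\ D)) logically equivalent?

u1 = ~(B /\ D)
u3 = ~(C xor A)
u4 = u3 \/ u1 = (~(C xor A)) \/ (~(B /\ D))
At A=0, B=1, C=0, D=1: circuit gives 1, formula gives 0.

No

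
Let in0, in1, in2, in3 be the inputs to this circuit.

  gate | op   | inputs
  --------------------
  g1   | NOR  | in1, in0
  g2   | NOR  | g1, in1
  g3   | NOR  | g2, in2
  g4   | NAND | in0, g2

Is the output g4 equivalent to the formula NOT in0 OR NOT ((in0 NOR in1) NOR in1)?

Yes

g1 = in1 NOR in0
g2 = g1 NOR in1 = (in1 NOR in0) NOR in1
g4 = in0 NAND g2 = in0 NAND ((in1 NOR in0) NOR in1)
At in0=1, in1=0, in2=0, in3=0: circuit gives 0, formula gives 0.
At in0=0, in1=0, in2=0, in3=0: circuit gives 1, formula gives 1.
Agrees on all 16 inputs.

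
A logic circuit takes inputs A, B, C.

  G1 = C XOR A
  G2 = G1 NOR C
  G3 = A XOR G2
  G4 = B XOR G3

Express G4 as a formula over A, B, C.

G1 = C XOR A
G2 = G1 NOR C = (C XOR A) NOR C
G3 = A XOR G2 = A XOR ((C XOR A) NOR C)
G4 = B XOR G3 = B XOR (A XOR ((C XOR A) NOR C))

B XOR (A XOR ((C XOR A) NOR C))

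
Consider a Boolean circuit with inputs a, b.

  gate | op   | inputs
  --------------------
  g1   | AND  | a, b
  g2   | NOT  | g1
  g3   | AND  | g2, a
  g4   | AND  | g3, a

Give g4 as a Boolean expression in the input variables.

g1 = a AND b
g2 = NOT g1 = NOT (a AND b)
g3 = g2 AND a = NOT (a AND b) AND a
g4 = g3 AND a = (NOT (a AND b) AND a) AND a

(NOT (a AND b) AND a) AND a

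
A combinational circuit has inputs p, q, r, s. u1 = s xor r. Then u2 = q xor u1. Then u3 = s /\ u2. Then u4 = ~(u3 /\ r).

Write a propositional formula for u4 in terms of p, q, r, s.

~((s /\ (q xor (s xor r))) /\ r)

u1 = s xor r
u2 = q xor u1 = q xor (s xor r)
u3 = s /\ u2 = s /\ (q xor (s xor r))
u4 = ~(u3 /\ r) = ~((s /\ (q xor (s xor r))) /\ r)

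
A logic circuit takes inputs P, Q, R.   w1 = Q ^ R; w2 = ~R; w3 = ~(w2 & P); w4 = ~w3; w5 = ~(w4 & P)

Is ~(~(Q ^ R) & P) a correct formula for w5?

No

w2 = ~R
w3 = ~(w2 & P) = ~(~R & P)
w4 = ~w3 = ~(~(~R & P))
w5 = ~(w4 & P) = ~(~(~(~R & P)) & P)
At P=1, Q=1, R=0: circuit gives 0, formula gives 1.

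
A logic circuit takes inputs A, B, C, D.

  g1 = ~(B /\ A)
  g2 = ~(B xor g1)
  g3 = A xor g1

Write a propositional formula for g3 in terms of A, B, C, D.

g1 = ~(B /\ A)
g3 = A xor g1 = A xor (~(B /\ A))

A xor (~(B /\ A))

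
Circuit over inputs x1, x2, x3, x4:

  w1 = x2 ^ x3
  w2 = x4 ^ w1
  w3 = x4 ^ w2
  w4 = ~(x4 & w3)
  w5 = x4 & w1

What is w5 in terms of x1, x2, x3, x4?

x4 & (x2 ^ x3)

w1 = x2 ^ x3
w5 = x4 & w1 = x4 & (x2 ^ x3)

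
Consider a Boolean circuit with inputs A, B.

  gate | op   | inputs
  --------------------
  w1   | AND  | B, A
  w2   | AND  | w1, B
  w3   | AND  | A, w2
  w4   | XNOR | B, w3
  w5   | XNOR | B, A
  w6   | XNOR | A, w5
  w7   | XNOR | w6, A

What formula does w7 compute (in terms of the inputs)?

(A XNOR (B XNOR A)) XNOR A

w5 = B XNOR A
w6 = A XNOR w5 = A XNOR (B XNOR A)
w7 = w6 XNOR A = (A XNOR (B XNOR A)) XNOR A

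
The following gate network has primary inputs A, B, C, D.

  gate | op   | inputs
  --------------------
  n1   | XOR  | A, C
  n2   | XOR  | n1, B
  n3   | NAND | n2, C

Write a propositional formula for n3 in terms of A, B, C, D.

((A XOR C) XOR B) NAND C

n1 = A XOR C
n2 = n1 XOR B = (A XOR C) XOR B
n3 = n2 NAND C = ((A XOR C) XOR B) NAND C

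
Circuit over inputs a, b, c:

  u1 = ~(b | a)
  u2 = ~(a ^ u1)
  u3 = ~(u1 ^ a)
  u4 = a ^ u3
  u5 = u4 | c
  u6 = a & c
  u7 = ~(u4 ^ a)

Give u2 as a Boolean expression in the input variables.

~(a ^ (~(b | a)))

u1 = ~(b | a)
u2 = ~(a ^ u1) = ~(a ^ (~(b | a)))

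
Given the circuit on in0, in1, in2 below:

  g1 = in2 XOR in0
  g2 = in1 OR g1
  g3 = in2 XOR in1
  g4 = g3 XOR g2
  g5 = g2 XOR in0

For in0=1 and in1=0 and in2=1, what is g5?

1

g1 = 1 XOR 1 = 0
g2 = 0 OR 0 = 0
g5 = 0 XOR 1 = 1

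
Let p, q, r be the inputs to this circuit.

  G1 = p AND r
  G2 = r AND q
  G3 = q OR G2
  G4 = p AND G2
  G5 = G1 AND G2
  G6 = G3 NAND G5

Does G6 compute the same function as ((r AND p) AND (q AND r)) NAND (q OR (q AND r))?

Yes

G1 = p AND r
G2 = r AND q
G3 = q OR G2 = q OR (r AND q)
G5 = G1 AND G2 = (p AND r) AND (r AND q)
G6 = G3 NAND G5 = (q OR (r AND q)) NAND ((p AND r) AND (r AND q))
At p=1, q=1, r=1: circuit gives 0, formula gives 0.
At p=0, q=0, r=0: circuit gives 1, formula gives 1.
Agrees on all 8 inputs.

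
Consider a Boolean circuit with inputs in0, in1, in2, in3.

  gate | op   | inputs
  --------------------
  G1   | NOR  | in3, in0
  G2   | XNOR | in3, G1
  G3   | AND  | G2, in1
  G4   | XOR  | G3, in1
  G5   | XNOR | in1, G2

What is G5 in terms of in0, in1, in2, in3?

in1 XNOR (in3 XNOR (in3 NOR in0))

G1 = in3 NOR in0
G2 = in3 XNOR G1 = in3 XNOR (in3 NOR in0)
G5 = in1 XNOR G2 = in1 XNOR (in3 XNOR (in3 NOR in0))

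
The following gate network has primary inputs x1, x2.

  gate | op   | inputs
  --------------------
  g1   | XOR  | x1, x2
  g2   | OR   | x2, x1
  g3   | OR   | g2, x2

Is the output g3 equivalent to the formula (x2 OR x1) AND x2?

No

g2 = x2 OR x1
g3 = g2 OR x2 = (x2 OR x1) OR x2
At x1=1, x2=0: circuit gives 1, formula gives 0.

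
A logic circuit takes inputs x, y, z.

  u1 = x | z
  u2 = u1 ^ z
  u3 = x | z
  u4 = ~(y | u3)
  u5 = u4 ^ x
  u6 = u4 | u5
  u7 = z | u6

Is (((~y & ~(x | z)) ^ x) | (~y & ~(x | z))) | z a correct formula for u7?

Yes

u3 = x | z
u4 = ~(y | u3) = ~(y | (x | z))
u5 = u4 ^ x = (~(y | (x | z))) ^ x
u6 = u4 | u5 = (~(y | (x | z))) | ((~(y | (x | z))) ^ x)
u7 = z | u6 = z | ((~(y | (x | z))) | ((~(y | (x | z))) ^ x))
At x=0, y=1, z=0: circuit gives 0, formula gives 0.
At x=0, y=0, z=0: circuit gives 1, formula gives 1.
Agrees on all 8 inputs.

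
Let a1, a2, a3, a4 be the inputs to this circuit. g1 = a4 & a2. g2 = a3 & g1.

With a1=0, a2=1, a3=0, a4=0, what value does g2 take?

0

g1 = 0 & 1 = 0
g2 = 0 & 0 = 0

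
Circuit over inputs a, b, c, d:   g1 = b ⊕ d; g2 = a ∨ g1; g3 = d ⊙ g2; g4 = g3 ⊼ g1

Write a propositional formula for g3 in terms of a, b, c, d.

g1 = b ⊕ d
g2 = a ∨ g1 = a ∨ (b ⊕ d)
g3 = d ⊙ g2 = d ⊙ (a ∨ (b ⊕ d))

d ⊙ (a ∨ (b ⊕ d))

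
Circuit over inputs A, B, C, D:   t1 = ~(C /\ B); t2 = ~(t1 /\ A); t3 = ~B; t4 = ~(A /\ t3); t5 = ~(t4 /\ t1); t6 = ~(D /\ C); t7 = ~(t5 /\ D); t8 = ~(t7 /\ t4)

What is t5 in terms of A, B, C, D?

~((~(A /\ ~B)) /\ (~(C /\ B)))

t1 = ~(C /\ B)
t3 = ~B
t4 = ~(A /\ t3) = ~(A /\ ~B)
t5 = ~(t4 /\ t1) = ~((~(A /\ ~B)) /\ (~(C /\ B)))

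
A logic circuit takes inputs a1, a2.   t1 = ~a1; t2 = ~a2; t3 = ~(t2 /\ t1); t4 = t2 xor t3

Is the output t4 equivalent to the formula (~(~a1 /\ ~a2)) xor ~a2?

Yes

t1 = ~a1
t2 = ~a2
t3 = ~(t2 /\ t1) = ~(~a2 /\ ~a1)
t4 = t2 xor t3 = ~a2 xor (~(~a2 /\ ~a1))
At a1=1, a2=0: circuit gives 0, formula gives 0.
At a1=0, a2=0: circuit gives 1, formula gives 1.
Agrees on all 4 inputs.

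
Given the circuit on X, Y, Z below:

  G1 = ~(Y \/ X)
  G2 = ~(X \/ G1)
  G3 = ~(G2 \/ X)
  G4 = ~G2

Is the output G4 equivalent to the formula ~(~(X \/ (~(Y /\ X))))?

No

G1 = ~(Y \/ X)
G2 = ~(X \/ G1) = ~(X \/ (~(Y \/ X)))
G4 = ~G2 = ~(~(X \/ (~(Y \/ X))))
At X=0, Y=1, Z=0: circuit gives 0, formula gives 1.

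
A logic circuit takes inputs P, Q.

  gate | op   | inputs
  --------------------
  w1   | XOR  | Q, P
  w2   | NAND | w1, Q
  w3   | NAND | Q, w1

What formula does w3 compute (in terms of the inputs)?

w1 = Q XOR P
w3 = Q NAND w1 = Q NAND (Q XOR P)

Q NAND (Q XOR P)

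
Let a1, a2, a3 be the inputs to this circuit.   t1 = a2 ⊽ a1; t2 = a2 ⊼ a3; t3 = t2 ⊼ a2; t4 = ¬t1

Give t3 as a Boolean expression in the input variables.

(a2 ⊼ a3) ⊼ a2

t2 = a2 ⊼ a3
t3 = t2 ⊼ a2 = (a2 ⊼ a3) ⊼ a2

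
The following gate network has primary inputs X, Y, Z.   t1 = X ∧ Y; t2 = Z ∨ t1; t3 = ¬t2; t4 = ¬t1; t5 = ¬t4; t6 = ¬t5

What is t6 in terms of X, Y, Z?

t1 = X ∧ Y
t4 = ¬t1 = ¬(X ∧ Y)
t5 = ¬t4 = ¬¬(X ∧ Y)
t6 = ¬t5 = ¬¬¬(X ∧ Y)

¬¬¬(X ∧ Y)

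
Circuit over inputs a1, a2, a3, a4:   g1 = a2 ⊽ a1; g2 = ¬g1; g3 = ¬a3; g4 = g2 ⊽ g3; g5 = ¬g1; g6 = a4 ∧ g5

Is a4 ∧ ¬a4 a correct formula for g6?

No

g1 = a2 ⊽ a1
g5 = ¬g1 = ¬(a2 ⊽ a1)
g6 = a4 ∧ g5 = a4 ∧ ¬(a2 ⊽ a1)
At a1=0, a2=1, a3=0, a4=1: circuit gives 1, formula gives 0.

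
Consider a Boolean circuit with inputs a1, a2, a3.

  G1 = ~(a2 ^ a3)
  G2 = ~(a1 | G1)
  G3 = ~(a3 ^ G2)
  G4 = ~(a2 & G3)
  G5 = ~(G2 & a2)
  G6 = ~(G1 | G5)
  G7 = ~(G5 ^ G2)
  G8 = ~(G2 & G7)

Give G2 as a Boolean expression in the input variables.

~(a1 | (~(a2 ^ a3)))

G1 = ~(a2 ^ a3)
G2 = ~(a1 | G1) = ~(a1 | (~(a2 ^ a3)))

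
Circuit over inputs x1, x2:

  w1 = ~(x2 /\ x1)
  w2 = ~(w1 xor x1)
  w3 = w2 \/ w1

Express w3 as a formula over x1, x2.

(~((~(x2 /\ x1)) xor x1)) \/ (~(x2 /\ x1))

w1 = ~(x2 /\ x1)
w2 = ~(w1 xor x1) = ~((~(x2 /\ x1)) xor x1)
w3 = w2 \/ w1 = (~((~(x2 /\ x1)) xor x1)) \/ (~(x2 /\ x1))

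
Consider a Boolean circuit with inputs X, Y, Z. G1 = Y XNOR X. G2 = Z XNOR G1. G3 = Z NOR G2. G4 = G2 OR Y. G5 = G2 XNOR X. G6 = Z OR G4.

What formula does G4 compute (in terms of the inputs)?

G1 = Y XNOR X
G2 = Z XNOR G1 = Z XNOR (Y XNOR X)
G4 = G2 OR Y = (Z XNOR (Y XNOR X)) OR Y

(Z XNOR (Y XNOR X)) OR Y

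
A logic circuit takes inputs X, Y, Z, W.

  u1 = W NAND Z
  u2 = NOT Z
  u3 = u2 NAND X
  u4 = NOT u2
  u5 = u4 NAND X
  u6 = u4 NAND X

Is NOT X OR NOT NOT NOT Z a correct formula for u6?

Yes

u2 = NOT Z
u4 = NOT u2 = NOT NOT Z
u6 = u4 NAND X = NOT NOT Z NAND X
At X=1, Y=0, Z=1, W=0: circuit gives 0, formula gives 0.
At X=0, Y=0, Z=0, W=0: circuit gives 1, formula gives 1.
Agrees on all 16 inputs.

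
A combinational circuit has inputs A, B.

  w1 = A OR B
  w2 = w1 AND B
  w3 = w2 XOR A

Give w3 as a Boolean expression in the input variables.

((A OR B) AND B) XOR A

w1 = A OR B
w2 = w1 AND B = (A OR B) AND B
w3 = w2 XOR A = ((A OR B) AND B) XOR A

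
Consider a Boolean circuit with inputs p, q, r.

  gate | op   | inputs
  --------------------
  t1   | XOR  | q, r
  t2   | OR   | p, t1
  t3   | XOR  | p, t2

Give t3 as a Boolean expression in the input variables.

t1 = q XOR r
t2 = p OR t1 = p OR (q XOR r)
t3 = p XOR t2 = p XOR (p OR (q XOR r))

p XOR (p OR (q XOR r))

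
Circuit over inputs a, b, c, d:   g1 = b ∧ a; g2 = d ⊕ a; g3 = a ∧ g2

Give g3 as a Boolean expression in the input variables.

a ∧ (d ⊕ a)

g2 = d ⊕ a
g3 = a ∧ g2 = a ∧ (d ⊕ a)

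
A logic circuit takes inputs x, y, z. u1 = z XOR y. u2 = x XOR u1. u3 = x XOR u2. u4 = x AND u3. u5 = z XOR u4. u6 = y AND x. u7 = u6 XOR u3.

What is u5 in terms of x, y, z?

z XOR (x AND (x XOR (x XOR (z XOR y))))

u1 = z XOR y
u2 = x XOR u1 = x XOR (z XOR y)
u3 = x XOR u2 = x XOR (x XOR (z XOR y))
u4 = x AND u3 = x AND (x XOR (x XOR (z XOR y)))
u5 = z XOR u4 = z XOR (x AND (x XOR (x XOR (z XOR y))))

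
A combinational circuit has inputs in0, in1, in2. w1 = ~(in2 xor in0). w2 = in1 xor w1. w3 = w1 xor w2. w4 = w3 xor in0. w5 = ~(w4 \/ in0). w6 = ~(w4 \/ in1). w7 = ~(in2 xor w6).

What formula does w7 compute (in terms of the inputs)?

~(in2 xor (~((((~(in2 xor in0)) xor (in1 xor (~(in2 xor in0)))) xor in0) \/ in1)))

w1 = ~(in2 xor in0)
w2 = in1 xor w1 = in1 xor (~(in2 xor in0))
w3 = w1 xor w2 = (~(in2 xor in0)) xor (in1 xor (~(in2 xor in0)))
w4 = w3 xor in0 = ((~(in2 xor in0)) xor (in1 xor (~(in2 xor in0)))) xor in0
w6 = ~(w4 \/ in1) = ~((((~(in2 xor in0)) xor (in1 xor (~(in2 xor in0)))) xor in0) \/ in1)
w7 = ~(in2 xor w6) = ~(in2 xor (~((((~(in2 xor in0)) xor (in1 xor (~(in2 xor in0)))) xor in0) \/ in1)))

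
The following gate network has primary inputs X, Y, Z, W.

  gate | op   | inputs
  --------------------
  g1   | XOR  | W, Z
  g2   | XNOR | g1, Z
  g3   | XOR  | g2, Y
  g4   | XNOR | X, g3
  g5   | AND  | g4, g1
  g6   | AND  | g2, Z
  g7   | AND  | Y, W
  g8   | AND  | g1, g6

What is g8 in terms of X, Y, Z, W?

(W XOR Z) AND (((W XOR Z) XNOR Z) AND Z)

g1 = W XOR Z
g2 = g1 XNOR Z = (W XOR Z) XNOR Z
g6 = g2 AND Z = ((W XOR Z) XNOR Z) AND Z
g8 = g1 AND g6 = (W XOR Z) AND (((W XOR Z) XNOR Z) AND Z)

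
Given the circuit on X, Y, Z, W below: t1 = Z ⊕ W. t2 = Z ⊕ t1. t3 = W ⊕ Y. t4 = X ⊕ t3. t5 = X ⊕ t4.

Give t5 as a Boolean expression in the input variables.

t3 = W ⊕ Y
t4 = X ⊕ t3 = X ⊕ (W ⊕ Y)
t5 = X ⊕ t4 = X ⊕ (X ⊕ (W ⊕ Y))

X ⊕ (X ⊕ (W ⊕ Y))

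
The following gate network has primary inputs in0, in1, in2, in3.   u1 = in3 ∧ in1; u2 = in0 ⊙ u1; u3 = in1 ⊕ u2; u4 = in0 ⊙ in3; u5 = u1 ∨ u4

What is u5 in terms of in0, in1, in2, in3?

(in3 ∧ in1) ∨ (in0 ⊙ in3)

u1 = in3 ∧ in1
u4 = in0 ⊙ in3
u5 = u1 ∨ u4 = (in3 ∧ in1) ∨ (in0 ⊙ in3)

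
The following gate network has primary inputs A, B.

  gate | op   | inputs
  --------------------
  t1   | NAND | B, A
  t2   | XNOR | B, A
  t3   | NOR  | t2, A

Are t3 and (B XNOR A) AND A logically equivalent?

t2 = B XNOR A
t3 = t2 NOR A = (B XNOR A) NOR A
At A=0, B=1: circuit gives 1, formula gives 0.

No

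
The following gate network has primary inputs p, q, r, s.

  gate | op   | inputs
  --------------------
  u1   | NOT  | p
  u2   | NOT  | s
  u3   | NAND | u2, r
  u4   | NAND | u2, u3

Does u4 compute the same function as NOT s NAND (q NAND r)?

No

u2 = NOT s
u3 = u2 NAND r = NOT s NAND r
u4 = u2 NAND u3 = NOT s NAND (NOT s NAND r)
At p=0, q=0, r=1, s=0: circuit gives 1, formula gives 0.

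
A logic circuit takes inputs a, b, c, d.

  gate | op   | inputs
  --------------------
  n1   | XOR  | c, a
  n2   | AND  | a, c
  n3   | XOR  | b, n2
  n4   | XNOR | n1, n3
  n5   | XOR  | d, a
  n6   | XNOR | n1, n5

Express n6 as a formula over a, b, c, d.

n1 = c XOR a
n5 = d XOR a
n6 = n1 XNOR n5 = (c XOR a) XNOR (d XOR a)

(c XOR a) XNOR (d XOR a)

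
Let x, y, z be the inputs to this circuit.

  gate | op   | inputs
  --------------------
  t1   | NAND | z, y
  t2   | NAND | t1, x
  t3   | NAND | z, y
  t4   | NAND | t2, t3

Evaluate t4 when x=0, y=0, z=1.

t1 = 1 NAND 0 = 1
t2 = 1 NAND 0 = 1
t3 = 1 NAND 0 = 1
t4 = 1 NAND 1 = 0

0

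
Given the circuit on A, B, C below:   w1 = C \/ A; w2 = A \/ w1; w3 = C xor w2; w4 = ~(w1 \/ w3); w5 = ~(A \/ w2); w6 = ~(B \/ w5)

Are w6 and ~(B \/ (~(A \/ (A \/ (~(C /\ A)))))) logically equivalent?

w1 = C \/ A
w2 = A \/ w1 = A \/ (C \/ A)
w5 = ~(A \/ w2) = ~(A \/ (A \/ (C \/ A)))
w6 = ~(B \/ w5) = ~(B \/ (~(A \/ (A \/ (C \/ A)))))
At A=0, B=0, C=0: circuit gives 0, formula gives 1.

No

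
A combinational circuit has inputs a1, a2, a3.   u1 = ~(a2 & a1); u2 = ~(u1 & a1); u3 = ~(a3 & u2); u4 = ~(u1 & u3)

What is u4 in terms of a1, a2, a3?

~((~(a2 & a1)) & (~(a3 & (~((~(a2 & a1)) & a1)))))

u1 = ~(a2 & a1)
u2 = ~(u1 & a1) = ~((~(a2 & a1)) & a1)
u3 = ~(a3 & u2) = ~(a3 & (~((~(a2 & a1)) & a1)))
u4 = ~(u1 & u3) = ~((~(a2 & a1)) & (~(a3 & (~((~(a2 & a1)) & a1)))))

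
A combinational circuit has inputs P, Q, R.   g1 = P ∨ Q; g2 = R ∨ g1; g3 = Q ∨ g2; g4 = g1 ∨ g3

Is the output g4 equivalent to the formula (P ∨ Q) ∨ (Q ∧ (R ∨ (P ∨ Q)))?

g1 = P ∨ Q
g2 = R ∨ g1 = R ∨ (P ∨ Q)
g3 = Q ∨ g2 = Q ∨ (R ∨ (P ∨ Q))
g4 = g1 ∨ g3 = (P ∨ Q) ∨ (Q ∨ (R ∨ (P ∨ Q)))
At P=0, Q=0, R=1: circuit gives 1, formula gives 0.

No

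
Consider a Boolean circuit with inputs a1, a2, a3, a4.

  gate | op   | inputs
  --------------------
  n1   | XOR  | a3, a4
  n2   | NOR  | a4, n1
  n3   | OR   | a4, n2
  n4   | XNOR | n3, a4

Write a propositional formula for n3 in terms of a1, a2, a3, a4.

a4 OR (a4 NOR (a3 XOR a4))

n1 = a3 XOR a4
n2 = a4 NOR n1 = a4 NOR (a3 XOR a4)
n3 = a4 OR n2 = a4 OR (a4 NOR (a3 XOR a4))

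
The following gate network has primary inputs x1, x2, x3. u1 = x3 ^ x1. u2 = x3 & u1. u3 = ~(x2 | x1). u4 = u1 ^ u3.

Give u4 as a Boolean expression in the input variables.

u1 = x3 ^ x1
u3 = ~(x2 | x1)
u4 = u1 ^ u3 = (x3 ^ x1) ^ (~(x2 | x1))

(x3 ^ x1) ^ (~(x2 | x1))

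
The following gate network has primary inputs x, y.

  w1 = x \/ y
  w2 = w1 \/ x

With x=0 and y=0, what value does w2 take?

0

w1 = 0 \/ 0 = 0
w2 = 0 \/ 0 = 0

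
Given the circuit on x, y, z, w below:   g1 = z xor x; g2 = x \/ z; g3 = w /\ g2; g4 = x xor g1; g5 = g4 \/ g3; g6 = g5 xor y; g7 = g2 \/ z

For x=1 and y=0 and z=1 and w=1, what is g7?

1

g2 = 1 \/ 1 = 1
g7 = 1 \/ 1 = 1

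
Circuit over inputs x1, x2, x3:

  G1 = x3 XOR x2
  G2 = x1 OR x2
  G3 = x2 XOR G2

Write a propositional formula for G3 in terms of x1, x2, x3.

G2 = x1 OR x2
G3 = x2 XOR G2 = x2 XOR (x1 OR x2)

x2 XOR (x1 OR x2)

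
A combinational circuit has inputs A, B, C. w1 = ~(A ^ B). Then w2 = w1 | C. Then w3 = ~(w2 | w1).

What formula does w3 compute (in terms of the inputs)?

w1 = ~(A ^ B)
w2 = w1 | C = (~(A ^ B)) | C
w3 = ~(w2 | w1) = ~(((~(A ^ B)) | C) | (~(A ^ B)))

~(((~(A ^ B)) | C) | (~(A ^ B)))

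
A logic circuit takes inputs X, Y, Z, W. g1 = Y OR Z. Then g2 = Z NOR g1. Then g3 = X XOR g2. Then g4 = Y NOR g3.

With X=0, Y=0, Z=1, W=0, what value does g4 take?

1

g1 = 0 OR 1 = 1
g2 = 1 NOR 1 = 0
g3 = 0 XOR 0 = 0
g4 = 0 NOR 0 = 1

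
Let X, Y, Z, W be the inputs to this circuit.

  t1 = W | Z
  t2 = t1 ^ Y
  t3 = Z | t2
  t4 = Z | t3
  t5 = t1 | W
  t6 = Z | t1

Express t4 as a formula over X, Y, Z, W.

t1 = W | Z
t2 = t1 ^ Y = (W | Z) ^ Y
t3 = Z | t2 = Z | ((W | Z) ^ Y)
t4 = Z | t3 = Z | (Z | ((W | Z) ^ Y))

Z | (Z | ((W | Z) ^ Y))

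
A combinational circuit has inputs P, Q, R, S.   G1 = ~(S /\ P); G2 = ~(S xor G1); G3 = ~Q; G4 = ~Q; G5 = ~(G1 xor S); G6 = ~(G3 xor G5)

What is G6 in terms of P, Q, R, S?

~(~Q xor (~((~(S /\ P)) xor S)))

G1 = ~(S /\ P)
G3 = ~Q
G5 = ~(G1 xor S) = ~((~(S /\ P)) xor S)
G6 = ~(G3 xor G5) = ~(~Q xor (~((~(S /\ P)) xor S)))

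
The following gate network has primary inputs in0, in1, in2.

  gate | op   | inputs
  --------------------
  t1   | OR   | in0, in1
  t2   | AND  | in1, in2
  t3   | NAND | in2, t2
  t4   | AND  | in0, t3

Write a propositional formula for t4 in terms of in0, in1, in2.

in0 AND (in2 NAND (in1 AND in2))

t2 = in1 AND in2
t3 = in2 NAND t2 = in2 NAND (in1 AND in2)
t4 = in0 AND t3 = in0 AND (in2 NAND (in1 AND in2))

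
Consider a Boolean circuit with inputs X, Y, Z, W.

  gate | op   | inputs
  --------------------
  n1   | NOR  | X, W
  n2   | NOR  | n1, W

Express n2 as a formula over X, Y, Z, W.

n1 = X NOR W
n2 = n1 NOR W = (X NOR W) NOR W

(X NOR W) NOR W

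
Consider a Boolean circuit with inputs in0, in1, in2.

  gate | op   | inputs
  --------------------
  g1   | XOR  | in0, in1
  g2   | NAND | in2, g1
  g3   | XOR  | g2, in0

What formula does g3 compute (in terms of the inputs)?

g1 = in0 XOR in1
g2 = in2 NAND g1 = in2 NAND (in0 XOR in1)
g3 = g2 XOR in0 = (in2 NAND (in0 XOR in1)) XOR in0

(in2 NAND (in0 XOR in1)) XOR in0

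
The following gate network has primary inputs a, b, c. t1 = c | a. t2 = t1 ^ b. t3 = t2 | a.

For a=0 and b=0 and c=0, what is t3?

0

t1 = 0 | 0 = 0
t2 = 0 ^ 0 = 0
t3 = 0 | 0 = 0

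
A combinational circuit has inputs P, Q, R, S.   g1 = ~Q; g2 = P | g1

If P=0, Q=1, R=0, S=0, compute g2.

0

g1 = ~1 = 0
g2 = 0 | 0 = 0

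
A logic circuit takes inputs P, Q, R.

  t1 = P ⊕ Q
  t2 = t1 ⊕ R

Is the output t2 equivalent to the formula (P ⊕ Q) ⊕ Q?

No

t1 = P ⊕ Q
t2 = t1 ⊕ R = (P ⊕ Q) ⊕ R
At P=0, Q=0, R=1: circuit gives 1, formula gives 0.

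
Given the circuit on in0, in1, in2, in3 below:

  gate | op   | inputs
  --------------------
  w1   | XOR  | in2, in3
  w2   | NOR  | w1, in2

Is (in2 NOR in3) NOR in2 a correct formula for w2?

w1 = in2 XOR in3
w2 = w1 NOR in2 = (in2 XOR in3) NOR in2
At in0=0, in1=0, in2=0, in3=0: circuit gives 1, formula gives 0.

No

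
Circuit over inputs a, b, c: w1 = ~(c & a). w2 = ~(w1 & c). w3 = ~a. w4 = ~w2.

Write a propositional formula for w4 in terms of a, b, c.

~(~((~(c & a)) & c))

w1 = ~(c & a)
w2 = ~(w1 & c) = ~((~(c & a)) & c)
w4 = ~w2 = ~(~((~(c & a)) & c))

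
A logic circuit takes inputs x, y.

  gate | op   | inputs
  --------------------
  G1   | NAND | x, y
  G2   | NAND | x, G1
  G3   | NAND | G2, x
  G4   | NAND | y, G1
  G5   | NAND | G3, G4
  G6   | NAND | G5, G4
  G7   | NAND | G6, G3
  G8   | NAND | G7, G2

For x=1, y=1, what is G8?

0

G1 = 1 NAND 1 = 0
G2 = 1 NAND 0 = 1
G3 = 1 NAND 1 = 0
G4 = 1 NAND 0 = 1
G5 = 0 NAND 1 = 1
G6 = 1 NAND 1 = 0
G7 = 0 NAND 0 = 1
G8 = 1 NAND 1 = 0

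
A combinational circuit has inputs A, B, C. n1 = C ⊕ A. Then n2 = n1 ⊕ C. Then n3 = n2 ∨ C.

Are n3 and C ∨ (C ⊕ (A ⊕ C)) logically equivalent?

n1 = C ⊕ A
n2 = n1 ⊕ C = (C ⊕ A) ⊕ C
n3 = n2 ∨ C = ((C ⊕ A) ⊕ C) ∨ C
At A=0, B=0, C=0: circuit gives 0, formula gives 0.
At A=0, B=0, C=1: circuit gives 1, formula gives 1.
Agrees on all 8 inputs.

Yes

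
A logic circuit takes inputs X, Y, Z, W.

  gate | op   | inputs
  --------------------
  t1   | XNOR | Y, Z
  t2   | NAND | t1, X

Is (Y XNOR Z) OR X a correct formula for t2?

No

t1 = Y XNOR Z
t2 = t1 NAND X = (Y XNOR Z) NAND X
At X=0, Y=0, Z=1, W=0: circuit gives 1, formula gives 0.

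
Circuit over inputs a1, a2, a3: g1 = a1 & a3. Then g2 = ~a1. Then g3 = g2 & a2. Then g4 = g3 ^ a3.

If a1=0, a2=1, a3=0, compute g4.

1

g2 = ~0 = 1
g3 = 1 & 1 = 1
g4 = 1 ^ 0 = 1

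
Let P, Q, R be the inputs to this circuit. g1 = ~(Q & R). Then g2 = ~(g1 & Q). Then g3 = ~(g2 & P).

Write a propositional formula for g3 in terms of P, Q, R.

~((~((~(Q & R)) & Q)) & P)

g1 = ~(Q & R)
g2 = ~(g1 & Q) = ~((~(Q & R)) & Q)
g3 = ~(g2 & P) = ~((~((~(Q & R)) & Q)) & P)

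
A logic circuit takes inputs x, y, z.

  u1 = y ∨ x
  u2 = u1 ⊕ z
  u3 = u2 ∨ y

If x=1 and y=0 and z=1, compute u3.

0

u1 = 0 ∨ 1 = 1
u2 = 1 ⊕ 1 = 0
u3 = 0 ∨ 0 = 0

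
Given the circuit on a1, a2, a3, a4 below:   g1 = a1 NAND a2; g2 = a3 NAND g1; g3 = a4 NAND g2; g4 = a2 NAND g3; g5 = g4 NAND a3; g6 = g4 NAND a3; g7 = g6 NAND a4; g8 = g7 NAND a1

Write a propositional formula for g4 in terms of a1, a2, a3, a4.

a2 NAND (a4 NAND (a3 NAND (a1 NAND a2)))

g1 = a1 NAND a2
g2 = a3 NAND g1 = a3 NAND (a1 NAND a2)
g3 = a4 NAND g2 = a4 NAND (a3 NAND (a1 NAND a2))
g4 = a2 NAND g3 = a2 NAND (a4 NAND (a3 NAND (a1 NAND a2)))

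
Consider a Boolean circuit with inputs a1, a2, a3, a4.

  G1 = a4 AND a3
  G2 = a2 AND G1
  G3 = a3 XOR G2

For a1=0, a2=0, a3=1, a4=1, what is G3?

1

G1 = 1 AND 1 = 1
G2 = 0 AND 1 = 0
G3 = 1 XOR 0 = 1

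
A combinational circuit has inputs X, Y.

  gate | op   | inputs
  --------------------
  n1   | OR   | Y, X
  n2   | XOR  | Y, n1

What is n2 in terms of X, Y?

Y XOR (Y OR X)

n1 = Y OR X
n2 = Y XOR n1 = Y XOR (Y OR X)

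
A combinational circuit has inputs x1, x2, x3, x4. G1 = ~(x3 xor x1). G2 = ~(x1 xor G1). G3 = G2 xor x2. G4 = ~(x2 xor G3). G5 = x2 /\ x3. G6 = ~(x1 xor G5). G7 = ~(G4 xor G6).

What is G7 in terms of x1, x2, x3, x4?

~((~(x2 xor ((~(x1 xor (~(x3 xor x1)))) xor x2))) xor (~(x1 xor (x2 /\ x3))))

G1 = ~(x3 xor x1)
G2 = ~(x1 xor G1) = ~(x1 xor (~(x3 xor x1)))
G3 = G2 xor x2 = (~(x1 xor (~(x3 xor x1)))) xor x2
G4 = ~(x2 xor G3) = ~(x2 xor ((~(x1 xor (~(x3 xor x1)))) xor x2))
G5 = x2 /\ x3
G6 = ~(x1 xor G5) = ~(x1 xor (x2 /\ x3))
G7 = ~(G4 xor G6) = ~((~(x2 xor ((~(x1 xor (~(x3 xor x1)))) xor x2))) xor (~(x1 xor (x2 /\ x3))))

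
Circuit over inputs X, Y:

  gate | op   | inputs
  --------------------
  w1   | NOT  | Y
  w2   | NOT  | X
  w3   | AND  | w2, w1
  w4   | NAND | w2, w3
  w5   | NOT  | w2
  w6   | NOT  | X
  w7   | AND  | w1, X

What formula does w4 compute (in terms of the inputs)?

w1 = NOT Y
w2 = NOT X
w3 = w2 AND w1 = NOT X AND NOT Y
w4 = w2 NAND w3 = NOT X NAND (NOT X AND NOT Y)

NOT X NAND (NOT X AND NOT Y)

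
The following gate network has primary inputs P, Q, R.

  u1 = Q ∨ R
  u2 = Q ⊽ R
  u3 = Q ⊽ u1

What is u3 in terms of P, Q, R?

u1 = Q ∨ R
u3 = Q ⊽ u1 = Q ⊽ (Q ∨ R)

Q ⊽ (Q ∨ R)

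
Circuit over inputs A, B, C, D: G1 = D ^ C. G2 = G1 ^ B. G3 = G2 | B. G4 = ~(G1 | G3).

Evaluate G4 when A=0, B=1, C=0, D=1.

0

G1 = 1 ^ 0 = 1
G2 = 1 ^ 1 = 0
G3 = 0 | 1 = 1
G4 = ~(1 | 1) = 0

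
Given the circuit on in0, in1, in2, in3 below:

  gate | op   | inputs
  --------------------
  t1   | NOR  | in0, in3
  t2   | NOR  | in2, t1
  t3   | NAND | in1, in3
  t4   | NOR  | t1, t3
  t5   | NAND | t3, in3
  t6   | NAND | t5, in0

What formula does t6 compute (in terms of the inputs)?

t3 = in1 NAND in3
t5 = t3 NAND in3 = (in1 NAND in3) NAND in3
t6 = t5 NAND in0 = ((in1 NAND in3) NAND in3) NAND in0

((in1 NAND in3) NAND in3) NAND in0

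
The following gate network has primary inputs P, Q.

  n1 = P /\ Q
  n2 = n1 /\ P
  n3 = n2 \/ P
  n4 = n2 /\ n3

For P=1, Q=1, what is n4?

n1 = 1 /\ 1 = 1
n2 = 1 /\ 1 = 1
n3 = 1 \/ 1 = 1
n4 = 1 /\ 1 = 1

1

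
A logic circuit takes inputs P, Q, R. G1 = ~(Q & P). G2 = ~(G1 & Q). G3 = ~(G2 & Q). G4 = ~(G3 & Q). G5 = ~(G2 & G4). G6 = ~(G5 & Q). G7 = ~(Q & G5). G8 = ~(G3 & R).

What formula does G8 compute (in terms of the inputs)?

~((~((~((~(Q & P)) & Q)) & Q)) & R)

G1 = ~(Q & P)
G2 = ~(G1 & Q) = ~((~(Q & P)) & Q)
G3 = ~(G2 & Q) = ~((~((~(Q & P)) & Q)) & Q)
G8 = ~(G3 & R) = ~((~((~((~(Q & P)) & Q)) & Q)) & R)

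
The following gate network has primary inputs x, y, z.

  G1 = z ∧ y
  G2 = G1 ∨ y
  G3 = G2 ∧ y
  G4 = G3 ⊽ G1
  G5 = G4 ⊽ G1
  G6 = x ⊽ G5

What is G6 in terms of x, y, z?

G1 = z ∧ y
G2 = G1 ∨ y = (z ∧ y) ∨ y
G3 = G2 ∧ y = ((z ∧ y) ∨ y) ∧ y
G4 = G3 ⊽ G1 = (((z ∧ y) ∨ y) ∧ y) ⊽ (z ∧ y)
G5 = G4 ⊽ G1 = ((((z ∧ y) ∨ y) ∧ y) ⊽ (z ∧ y)) ⊽ (z ∧ y)
G6 = x ⊽ G5 = x ⊽ (((((z ∧ y) ∨ y) ∧ y) ⊽ (z ∧ y)) ⊽ (z ∧ y))

x ⊽ (((((z ∧ y) ∨ y) ∧ y) ⊽ (z ∧ y)) ⊽ (z ∧ y))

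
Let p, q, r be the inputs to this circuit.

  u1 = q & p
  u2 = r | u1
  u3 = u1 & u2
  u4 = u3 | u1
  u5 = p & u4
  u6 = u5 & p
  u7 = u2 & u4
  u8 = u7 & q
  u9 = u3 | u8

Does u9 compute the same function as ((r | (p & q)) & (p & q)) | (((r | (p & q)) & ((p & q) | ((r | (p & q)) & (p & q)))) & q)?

u1 = q & p
u2 = r | u1 = r | (q & p)
u3 = u1 & u2 = (q & p) & (r | (q & p))
u4 = u3 | u1 = ((q & p) & (r | (q & p))) | (q & p)
u7 = u2 & u4 = (r | (q & p)) & (((q & p) & (r | (q & p))) | (q & p))
u8 = u7 & q = ((r | (q & p)) & (((q & p) & (r | (q & p))) | (q & p))) & q
u9 = u3 | u8 = ((q & p) & (r | (q & p))) | (((r | (q & p)) & (((q & p) & (r | (q & p))) | (q & p))) & q)
At p=0, q=0, r=0: circuit gives 0, formula gives 0.
At p=1, q=1, r=0: circuit gives 1, formula gives 1.
Agrees on all 8 inputs.

Yes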